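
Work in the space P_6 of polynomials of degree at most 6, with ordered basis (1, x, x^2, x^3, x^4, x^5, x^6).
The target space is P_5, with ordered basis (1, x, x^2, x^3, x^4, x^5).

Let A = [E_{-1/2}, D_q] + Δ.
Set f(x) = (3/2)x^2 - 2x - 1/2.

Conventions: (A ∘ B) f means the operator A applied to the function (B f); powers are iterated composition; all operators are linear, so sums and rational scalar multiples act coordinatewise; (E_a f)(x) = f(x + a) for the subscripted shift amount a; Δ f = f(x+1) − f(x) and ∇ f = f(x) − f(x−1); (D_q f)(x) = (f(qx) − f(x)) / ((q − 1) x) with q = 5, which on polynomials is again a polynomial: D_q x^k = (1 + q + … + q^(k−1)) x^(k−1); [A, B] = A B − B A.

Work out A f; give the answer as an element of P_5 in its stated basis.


the image equals g(x) = 3x - 7/2

D_q f = 9x - 2
E_{-1/2} D_q f = 9x - 13/2
E_{-1/2} f = (3/2)x^2 - (7/2)x + 7/8
D_q E_{-1/2} f = 9x - 7/2
[E_{-1/2}, D_q] f = -3
Δ f = 3x - 1/2
([E_{-1/2}, D_q] + Δ) f = 3x - 7/2


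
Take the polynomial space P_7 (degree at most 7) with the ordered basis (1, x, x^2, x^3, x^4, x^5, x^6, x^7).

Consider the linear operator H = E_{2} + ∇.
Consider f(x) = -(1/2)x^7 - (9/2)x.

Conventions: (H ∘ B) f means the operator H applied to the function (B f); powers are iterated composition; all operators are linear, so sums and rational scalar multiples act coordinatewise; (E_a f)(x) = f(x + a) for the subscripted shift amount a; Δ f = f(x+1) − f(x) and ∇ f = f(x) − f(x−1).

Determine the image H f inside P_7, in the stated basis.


the image equals g(x) = -(1/2)x^7 - (21/2)x^6 - (63/2)x^5 - (315/2)x^4 - (525/2)x^3 - (693/2)x^2 - 225x - 78

E_{2} f = -(1/2)x^7 - 7x^6 - 42x^5 - 140x^4 - 280x^3 - 336x^2 - (457/2)x - 73
∇ f = -(7/2)x^6 + (21/2)x^5 - (35/2)x^4 + (35/2)x^3 - (21/2)x^2 + (7/2)x - 5
(E_{2} + ∇) f = -(1/2)x^7 - (21/2)x^6 - (63/2)x^5 - (315/2)x^4 - (525/2)x^3 - (693/2)x^2 - 225x - 78


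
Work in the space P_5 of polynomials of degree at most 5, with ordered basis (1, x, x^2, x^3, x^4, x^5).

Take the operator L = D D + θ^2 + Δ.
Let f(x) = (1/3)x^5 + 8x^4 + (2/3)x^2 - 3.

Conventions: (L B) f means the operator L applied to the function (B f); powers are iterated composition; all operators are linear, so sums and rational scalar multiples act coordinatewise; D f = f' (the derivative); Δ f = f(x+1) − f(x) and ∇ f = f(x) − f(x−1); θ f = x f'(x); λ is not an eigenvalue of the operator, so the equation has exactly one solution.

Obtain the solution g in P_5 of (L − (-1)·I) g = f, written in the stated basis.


write g with unknown coordinates in the stated basis and equate coefficients in (L − (-1)·I) g = f
solving from the highest basis element down gives g = (1/78)x^5 + (619/1326)x^4 - (1493/6630)x^3 - (15887/11050)x^2 + (49241/33150)x - 14143/33150
check: L g = (25/78)x^5 + (9989/1326)x^4 + (1493/6630)x^3 + (69761/33150)x^2 - (49241/33150)x - 85307/33150
so L g − (-1)·g = (1/3)x^5 + 8x^4 + (2/3)x^2 - 3 = f ✓

the result is g(x) = (1/78)x^5 + (619/1326)x^4 - (1493/6630)x^3 - (15887/11050)x^2 + (49241/33150)x - 14143/33150


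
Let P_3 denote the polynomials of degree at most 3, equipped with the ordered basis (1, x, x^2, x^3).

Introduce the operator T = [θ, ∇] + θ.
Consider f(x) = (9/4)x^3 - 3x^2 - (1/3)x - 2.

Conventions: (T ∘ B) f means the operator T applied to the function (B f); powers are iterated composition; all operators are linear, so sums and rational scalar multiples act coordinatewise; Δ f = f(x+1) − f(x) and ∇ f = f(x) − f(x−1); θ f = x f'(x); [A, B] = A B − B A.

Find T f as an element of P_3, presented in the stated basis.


g(x) = (27/4)x^3 - (51/4)x^2 + (115/6)x - 149/12

∇ f = (27/4)x^2 - (51/4)x + 59/12
θ ∇ f = (27/2)x^2 - (51/4)x
θ f = (27/4)x^3 - 6x^2 - (1/3)x
∇ θ f = (81/4)x^2 - (129/4)x + 149/12
[θ, ∇] f = -(27/4)x^2 + (39/2)x - 149/12
θ f = (27/4)x^3 - 6x^2 - (1/3)x
([θ, ∇] + θ) f = (27/4)x^3 - (51/4)x^2 + (115/6)x - 149/12


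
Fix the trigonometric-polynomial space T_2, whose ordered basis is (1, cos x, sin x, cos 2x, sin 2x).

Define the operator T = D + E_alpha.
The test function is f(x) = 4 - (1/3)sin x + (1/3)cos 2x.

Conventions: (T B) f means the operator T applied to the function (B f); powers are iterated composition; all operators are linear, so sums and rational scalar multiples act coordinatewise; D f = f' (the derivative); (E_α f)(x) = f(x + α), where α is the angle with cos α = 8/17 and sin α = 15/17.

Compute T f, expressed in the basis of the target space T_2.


D f = -(1/3)cos x - (2/3)sin 2x
E_alpha f = 4 - (5/17)cos x - (8/51)sin x - (161/867)cos 2x - (80/289)sin 2x
(D + E_alpha) f = 4 - (32/51)cos x - (8/51)sin x - (161/867)cos 2x - (818/867)sin 2x

the result is g(x) = 4 - (32/51)cos x - (8/51)sin x - (161/867)cos 2x - (818/867)sin 2x


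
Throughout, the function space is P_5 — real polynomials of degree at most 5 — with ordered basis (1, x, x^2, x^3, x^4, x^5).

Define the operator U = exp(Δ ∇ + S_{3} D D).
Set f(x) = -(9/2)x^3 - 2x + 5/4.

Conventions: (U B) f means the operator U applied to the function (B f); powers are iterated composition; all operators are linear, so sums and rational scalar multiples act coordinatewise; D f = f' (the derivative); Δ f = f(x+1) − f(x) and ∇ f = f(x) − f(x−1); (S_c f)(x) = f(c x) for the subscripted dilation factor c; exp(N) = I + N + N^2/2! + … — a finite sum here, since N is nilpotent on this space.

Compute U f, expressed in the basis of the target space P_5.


the image equals g(x) = -(9/2)x^3 - 110x + 5/4

order-1 term: -108x
the series for exp(Δ ∇ + S_{3} D D) f terminates at order 1
exp(Δ ∇ + S_{3} D D) f = -(9/2)x^3 - 110x + 5/4


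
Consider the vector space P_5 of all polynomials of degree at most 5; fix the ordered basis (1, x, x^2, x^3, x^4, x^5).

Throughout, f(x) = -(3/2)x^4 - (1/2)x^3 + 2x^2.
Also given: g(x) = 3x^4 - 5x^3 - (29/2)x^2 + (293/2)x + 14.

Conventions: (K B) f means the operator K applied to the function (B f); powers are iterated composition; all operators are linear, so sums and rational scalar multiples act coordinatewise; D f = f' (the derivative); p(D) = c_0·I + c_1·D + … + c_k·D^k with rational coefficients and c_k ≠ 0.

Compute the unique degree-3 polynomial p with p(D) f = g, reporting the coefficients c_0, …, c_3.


D^0 f = -(3/2)x^4 - (1/2)x^3 + 2x^2
D^1 f = -6x^3 - (3/2)x^2 + 4x
D^2 f = -18x^2 - 3x + 4
D^3 f = -36x - 3
matching coefficients of g against c_0 f + c_1 Df + … from the top degree down determines the c_i
solution: c_0 = -2, c_1 = 1, c_2 = 1/2, c_3 = -4

c_0 = -2, c_1 = 1, c_2 = 1/2, c_3 = -4


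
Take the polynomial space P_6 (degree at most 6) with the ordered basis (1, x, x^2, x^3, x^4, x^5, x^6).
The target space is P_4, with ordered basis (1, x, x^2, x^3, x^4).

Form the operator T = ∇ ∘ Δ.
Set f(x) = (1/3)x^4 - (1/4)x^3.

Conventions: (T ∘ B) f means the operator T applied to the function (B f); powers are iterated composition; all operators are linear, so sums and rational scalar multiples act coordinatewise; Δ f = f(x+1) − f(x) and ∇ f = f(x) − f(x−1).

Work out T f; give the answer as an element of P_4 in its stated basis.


g(x) = 4x^2 - (3/2)x + 2/3

Δ f = (4/3)x^3 + (5/4)x^2 + (7/12)x + 1/12
∇ Δ f = 4x^2 - (3/2)x + 2/3


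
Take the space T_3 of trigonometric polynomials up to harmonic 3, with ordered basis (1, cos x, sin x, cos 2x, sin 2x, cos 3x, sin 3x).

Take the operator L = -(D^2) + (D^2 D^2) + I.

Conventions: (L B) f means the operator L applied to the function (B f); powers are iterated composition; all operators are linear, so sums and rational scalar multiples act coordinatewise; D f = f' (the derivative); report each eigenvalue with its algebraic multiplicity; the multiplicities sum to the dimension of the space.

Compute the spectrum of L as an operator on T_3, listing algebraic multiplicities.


λ = 1 (multiplicity 1), λ = 3 (multiplicity 2), λ = 21 (multiplicity 2), λ = 91 (multiplicity 2)

image of 1: 1
image of cos x: 3cos x
image of sin x: 3sin x
image of cos 2x: 21cos 2x
image of sin 2x: 21sin 2x
image of cos 3x: 91cos 3x
image of sin 3x: 91sin 3x
the matrix is diagonal; its diagonal is (1, 3, 3, 21, 21, 91, 91)
for a triangular matrix the eigenvalues are the diagonal entries, with algebraic multiplicity their repetition count


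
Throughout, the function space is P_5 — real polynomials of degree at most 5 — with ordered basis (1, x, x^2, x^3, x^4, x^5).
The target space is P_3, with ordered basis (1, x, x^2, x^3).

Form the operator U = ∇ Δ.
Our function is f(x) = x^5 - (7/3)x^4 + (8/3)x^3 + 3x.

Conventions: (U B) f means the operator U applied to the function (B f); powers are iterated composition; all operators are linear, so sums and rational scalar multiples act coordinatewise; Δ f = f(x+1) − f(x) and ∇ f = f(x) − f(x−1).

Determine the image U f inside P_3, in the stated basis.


Δ f = 5x^4 + (2/3)x^3 + 4x^2 + (11/3)x + 13/3
∇ Δ f = 20x^3 - 28x^2 + 26x - 14/3

the image equals g(x) = 20x^3 - 28x^2 + 26x - 14/3


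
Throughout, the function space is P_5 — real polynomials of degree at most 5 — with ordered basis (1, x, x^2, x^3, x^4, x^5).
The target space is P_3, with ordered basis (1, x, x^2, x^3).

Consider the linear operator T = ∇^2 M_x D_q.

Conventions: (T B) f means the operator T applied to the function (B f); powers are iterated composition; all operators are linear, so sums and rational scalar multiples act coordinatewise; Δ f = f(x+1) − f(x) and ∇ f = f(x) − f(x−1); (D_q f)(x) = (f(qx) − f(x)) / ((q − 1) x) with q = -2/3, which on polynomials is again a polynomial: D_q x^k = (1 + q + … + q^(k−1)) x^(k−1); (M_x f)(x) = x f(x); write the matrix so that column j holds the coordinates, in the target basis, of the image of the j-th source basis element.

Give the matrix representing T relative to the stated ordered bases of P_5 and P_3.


the matrix is [[0, 0, 2/3, -14/3, 182/27, -550/27]; [0, 0, 0, 14/3, -104/9, 3850/81]; [0, 0, 0, 0, 52/9, -1100/27]; [0, 0, 0, 0, 0, 1100/81]] (rows listed top to bottom)

image of 1: 0
image of x: 0
image of x^2: 2/3
image of x^3: (14/3)x - 14/3
image of x^4: (52/9)x^2 - (104/9)x + 182/27
image of x^5: (1100/81)x^3 - (1100/27)x^2 + (3850/81)x - 550/27
each image's coordinates form column j of the matrix


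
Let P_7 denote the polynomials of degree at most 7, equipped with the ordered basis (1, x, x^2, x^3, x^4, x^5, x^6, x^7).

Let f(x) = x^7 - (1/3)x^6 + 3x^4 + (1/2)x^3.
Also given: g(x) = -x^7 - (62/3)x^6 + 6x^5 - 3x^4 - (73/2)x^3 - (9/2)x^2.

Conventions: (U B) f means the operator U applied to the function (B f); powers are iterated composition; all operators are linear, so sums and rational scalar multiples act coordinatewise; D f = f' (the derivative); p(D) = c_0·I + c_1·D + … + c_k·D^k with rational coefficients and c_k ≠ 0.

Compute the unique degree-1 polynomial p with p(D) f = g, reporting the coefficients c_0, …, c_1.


p(D) = -I − 3·D, i.e. c_0 = -1, c_1 = -3

D^0 f = x^7 - (1/3)x^6 + 3x^4 + (1/2)x^3
D^1 f = 7x^6 - 2x^5 + 12x^3 + (3/2)x^2
matching coefficients of g against c_0 f + c_1 Df + … from the top degree down determines the c_i
solution: c_0 = -1, c_1 = -3


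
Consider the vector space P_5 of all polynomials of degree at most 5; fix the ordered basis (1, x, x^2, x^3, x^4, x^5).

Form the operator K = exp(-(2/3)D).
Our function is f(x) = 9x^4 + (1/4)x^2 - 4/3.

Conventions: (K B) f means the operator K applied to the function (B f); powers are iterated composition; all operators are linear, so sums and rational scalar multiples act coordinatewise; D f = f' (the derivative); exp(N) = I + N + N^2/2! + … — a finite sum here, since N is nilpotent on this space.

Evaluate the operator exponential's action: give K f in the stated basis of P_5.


the result is g(x) = 9x^4 - 24x^3 + (97/4)x^2 - 11x + 5/9

order-1 term: -24x^3 - (1/3)x
order-2 term: 24x^2 + 1/9
order-3 term: -(32/3)x
order-4 term: 16/9
the series for exp(-(2/3)D) f terminates at order 4
exp(-(2/3)D) f = 9x^4 - 24x^3 + (97/4)x^2 - 11x + 5/9


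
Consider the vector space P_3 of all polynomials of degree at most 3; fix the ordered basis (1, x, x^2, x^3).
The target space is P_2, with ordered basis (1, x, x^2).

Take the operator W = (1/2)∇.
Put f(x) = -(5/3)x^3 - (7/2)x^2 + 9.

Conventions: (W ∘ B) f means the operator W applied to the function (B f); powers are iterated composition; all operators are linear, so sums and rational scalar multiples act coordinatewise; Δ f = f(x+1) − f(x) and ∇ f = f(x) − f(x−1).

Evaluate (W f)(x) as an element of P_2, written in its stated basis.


g(x) = -(5/2)x^2 - x + 11/12

∇ f = -5x^2 - 2x + 11/6
((1/2)∇) f = -(5/2)x^2 - x + 11/12


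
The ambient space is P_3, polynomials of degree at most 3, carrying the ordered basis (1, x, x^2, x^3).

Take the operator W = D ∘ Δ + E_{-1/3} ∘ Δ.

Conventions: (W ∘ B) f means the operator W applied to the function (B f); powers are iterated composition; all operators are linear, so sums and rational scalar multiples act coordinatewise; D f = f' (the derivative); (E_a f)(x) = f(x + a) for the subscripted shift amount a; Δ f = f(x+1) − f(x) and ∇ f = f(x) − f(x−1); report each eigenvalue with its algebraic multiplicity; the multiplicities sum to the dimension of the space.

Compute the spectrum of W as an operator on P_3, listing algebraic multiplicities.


λ = 0 (multiplicity 4)

image of 1: 0
image of x: 1
image of x^2: 2x + 7/3
image of x^3: 3x^2 + 7x + 10/3
the matrix is upper triangular; its diagonal is (0, 0, 0, 0)
for a triangular matrix the eigenvalues are the diagonal entries, with algebraic multiplicity their repetition count


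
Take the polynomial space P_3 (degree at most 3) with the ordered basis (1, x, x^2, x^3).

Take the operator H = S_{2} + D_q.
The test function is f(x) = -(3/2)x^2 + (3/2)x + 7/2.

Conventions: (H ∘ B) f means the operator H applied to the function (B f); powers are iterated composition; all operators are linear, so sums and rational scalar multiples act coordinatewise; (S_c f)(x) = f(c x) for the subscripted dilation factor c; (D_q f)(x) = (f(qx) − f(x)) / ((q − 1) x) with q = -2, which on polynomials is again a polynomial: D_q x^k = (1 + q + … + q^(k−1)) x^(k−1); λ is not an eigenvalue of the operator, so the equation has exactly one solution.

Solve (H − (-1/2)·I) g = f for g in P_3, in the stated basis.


the image equals g(x) = -(1/3)x^2 + (7/15)x + 91/45

write g with unknown coordinates in the stated basis and equate coefficients in (H − (-1/2)·I) g = f
solving from the highest basis element down gives g = -(1/3)x^2 + (7/15)x + 91/45
check: H g = -(4/3)x^2 + (19/15)x + 112/45
so H g − (-1/2)·g = -(3/2)x^2 + (3/2)x + 7/2 = f ✓


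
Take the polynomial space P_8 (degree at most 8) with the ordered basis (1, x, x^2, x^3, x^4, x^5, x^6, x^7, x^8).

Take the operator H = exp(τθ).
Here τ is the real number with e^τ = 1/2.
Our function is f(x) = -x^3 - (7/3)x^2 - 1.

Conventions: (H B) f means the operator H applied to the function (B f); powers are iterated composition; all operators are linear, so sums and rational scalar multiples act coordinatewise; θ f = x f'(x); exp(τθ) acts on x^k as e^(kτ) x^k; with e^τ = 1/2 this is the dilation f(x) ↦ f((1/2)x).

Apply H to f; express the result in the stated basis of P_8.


exp(τθ) x^k = e^(kτ) x^k; with e^τ = 1/2 this sends x^k to (1/2)^k x^k
x^2 ↦ 1/4 x^2
x^3 ↦ 1/8 x^3
applying this coordinatewise to f: exp(τθ) f = -(1/8)x^3 - (7/12)x^2 - 1

g(x) = -(1/8)x^3 - (7/12)x^2 - 1


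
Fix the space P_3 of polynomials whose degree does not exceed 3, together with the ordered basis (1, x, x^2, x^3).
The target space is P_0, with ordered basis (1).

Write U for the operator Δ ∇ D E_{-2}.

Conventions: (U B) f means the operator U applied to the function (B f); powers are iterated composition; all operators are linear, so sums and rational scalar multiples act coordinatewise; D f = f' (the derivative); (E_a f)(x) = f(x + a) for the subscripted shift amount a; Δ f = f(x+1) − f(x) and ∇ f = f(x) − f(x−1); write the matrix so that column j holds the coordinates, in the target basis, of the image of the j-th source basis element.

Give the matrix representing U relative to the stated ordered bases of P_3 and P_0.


the matrix is [[0, 0, 0, 6]] (rows listed top to bottom)

image of 1: 0
image of x: 0
image of x^2: 0
image of x^3: 6
each image's coordinates form column j of the matrix


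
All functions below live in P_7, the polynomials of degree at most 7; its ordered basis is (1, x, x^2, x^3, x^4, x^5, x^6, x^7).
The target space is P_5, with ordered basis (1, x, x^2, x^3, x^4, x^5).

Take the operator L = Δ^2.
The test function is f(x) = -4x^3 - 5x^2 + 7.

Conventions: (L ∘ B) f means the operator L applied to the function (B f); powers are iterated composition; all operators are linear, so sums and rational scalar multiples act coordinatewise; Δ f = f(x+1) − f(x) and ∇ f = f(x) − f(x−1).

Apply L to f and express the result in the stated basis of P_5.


g(x) = -24x - 34

Δ f = -12x^2 - 22x - 9
Δ Δ f = -24x - 34


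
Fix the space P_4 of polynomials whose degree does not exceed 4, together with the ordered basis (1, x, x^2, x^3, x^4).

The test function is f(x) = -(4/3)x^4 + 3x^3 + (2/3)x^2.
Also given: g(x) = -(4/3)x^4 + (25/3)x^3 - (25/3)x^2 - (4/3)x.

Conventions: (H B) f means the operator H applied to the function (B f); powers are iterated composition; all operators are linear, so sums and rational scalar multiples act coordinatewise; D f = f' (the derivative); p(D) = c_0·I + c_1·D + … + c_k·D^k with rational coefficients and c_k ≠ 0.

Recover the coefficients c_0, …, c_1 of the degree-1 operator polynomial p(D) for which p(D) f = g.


D^0 f = -(4/3)x^4 + 3x^3 + (2/3)x^2
D^1 f = -(16/3)x^3 + 9x^2 + (4/3)x
matching coefficients of g against c_0 f + c_1 Df + … from the top degree down determines the c_i
solution: c_0 = 1, c_1 = -1

c_0 = 1, c_1 = -1


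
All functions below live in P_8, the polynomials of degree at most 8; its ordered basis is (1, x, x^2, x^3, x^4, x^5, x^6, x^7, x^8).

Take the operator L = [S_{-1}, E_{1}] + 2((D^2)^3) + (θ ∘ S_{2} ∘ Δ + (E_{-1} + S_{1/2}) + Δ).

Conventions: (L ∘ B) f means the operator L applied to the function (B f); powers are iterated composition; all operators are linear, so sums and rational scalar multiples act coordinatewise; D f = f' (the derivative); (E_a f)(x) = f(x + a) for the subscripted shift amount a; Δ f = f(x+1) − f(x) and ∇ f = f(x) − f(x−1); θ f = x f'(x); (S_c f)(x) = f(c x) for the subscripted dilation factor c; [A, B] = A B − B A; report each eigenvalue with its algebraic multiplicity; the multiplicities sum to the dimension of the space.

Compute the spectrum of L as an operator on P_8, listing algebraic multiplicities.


image of 1: 2
image of x: (3/2)x + 2
image of x^2: (5/4)x^2 + 2
image of x^3: (9/8)x^3 + 30x^2 + 12x + 2
image of x^4: (17/16)x^4 + 88x^3 + 60x^2 + 2
image of x^5: (33/32)x^5 + 330x^4 + 260x^3 + 100x^2 + 20x + 2
image of x^6: (65/64)x^6 + 948x^5 + 990x^4 + 440x^3 + 150x^2 + 1442
image of x^7: (129/128)x^7 + 2702x^6 + 3402x^5 + 2310x^4 + 910x^3 + 210x^2 + 10108x + 2
image of x^8: (257/256)x^8 + 7152x^7 + 10808x^6 + 8848x^5 + 4620x^4 + 1232x^3 + 40600x^2 + 2
the matrix is upper triangular; its diagonal is (2, 3/2, 5/4, 9/8, 17/16, 33/32, 65/64, 129/128, 257/256)
for a triangular matrix the eigenvalues are the diagonal entries, with algebraic multiplicity their repetition count

λ = 257/256 (multiplicity 1), λ = 129/128 (multiplicity 1), λ = 65/64 (multiplicity 1), λ = 33/32 (multiplicity 1), λ = 17/16 (multiplicity 1), λ = 9/8 (multiplicity 1), λ = 5/4 (multiplicity 1), λ = 3/2 (multiplicity 1), λ = 2 (multiplicity 1)


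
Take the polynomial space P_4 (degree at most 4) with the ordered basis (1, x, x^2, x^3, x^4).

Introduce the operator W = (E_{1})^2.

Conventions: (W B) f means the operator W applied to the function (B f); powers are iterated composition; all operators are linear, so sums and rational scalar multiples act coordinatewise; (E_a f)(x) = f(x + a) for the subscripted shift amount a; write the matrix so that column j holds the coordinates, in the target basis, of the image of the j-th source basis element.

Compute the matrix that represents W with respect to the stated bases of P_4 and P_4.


image of 1: 1
image of x: x + 2
image of x^2: x^2 + 4x + 4
image of x^3: x^3 + 6x^2 + 12x + 8
image of x^4: x^4 + 8x^3 + 24x^2 + 32x + 16
each image's coordinates form column j of the matrix

the matrix is [[1, 2, 4, 8, 16]; [0, 1, 4, 12, 32]; [0, 0, 1, 6, 24]; [0, 0, 0, 1, 8]; [0, 0, 0, 0, 1]] (rows listed top to bottom)


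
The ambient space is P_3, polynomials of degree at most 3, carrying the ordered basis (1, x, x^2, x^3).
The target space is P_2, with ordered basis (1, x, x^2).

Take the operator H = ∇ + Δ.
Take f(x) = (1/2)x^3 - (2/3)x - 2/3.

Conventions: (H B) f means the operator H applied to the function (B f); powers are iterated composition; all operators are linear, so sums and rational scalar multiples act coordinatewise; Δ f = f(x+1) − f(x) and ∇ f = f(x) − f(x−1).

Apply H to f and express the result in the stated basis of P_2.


g(x) = 3x^2 - 1/3

∇ f = (3/2)x^2 - (3/2)x - 1/6
Δ f = (3/2)x^2 + (3/2)x - 1/6
(∇ + Δ) f = 3x^2 - 1/3


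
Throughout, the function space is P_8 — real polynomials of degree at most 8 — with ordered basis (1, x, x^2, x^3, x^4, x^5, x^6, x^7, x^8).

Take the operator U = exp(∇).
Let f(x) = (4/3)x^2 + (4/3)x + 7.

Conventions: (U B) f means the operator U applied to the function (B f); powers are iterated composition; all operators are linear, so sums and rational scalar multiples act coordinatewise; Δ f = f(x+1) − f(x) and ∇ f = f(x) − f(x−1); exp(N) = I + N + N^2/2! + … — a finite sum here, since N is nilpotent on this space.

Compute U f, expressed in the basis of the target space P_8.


order-1 term: (8/3)x
order-2 term: 4/3
the series for exp(∇) f terminates at order 2
exp(∇) f = (4/3)x^2 + 4x + 25/3

the result is g(x) = (4/3)x^2 + 4x + 25/3


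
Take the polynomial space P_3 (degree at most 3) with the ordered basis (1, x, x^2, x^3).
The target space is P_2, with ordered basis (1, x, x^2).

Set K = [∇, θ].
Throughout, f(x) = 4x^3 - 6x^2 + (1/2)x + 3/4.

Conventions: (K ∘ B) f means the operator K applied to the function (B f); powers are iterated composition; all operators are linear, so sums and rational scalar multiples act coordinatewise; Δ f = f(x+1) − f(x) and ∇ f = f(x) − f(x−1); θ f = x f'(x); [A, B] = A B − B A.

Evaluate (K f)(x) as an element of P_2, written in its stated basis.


the result is g(x) = 12x^2 - 36x + 49/2

θ f = 12x^3 - 12x^2 + (1/2)x
∇ θ f = 36x^2 - 60x + 49/2
∇ f = 12x^2 - 24x + 21/2
θ ∇ f = 24x^2 - 24x
[∇, θ] f = 12x^2 - 36x + 49/2


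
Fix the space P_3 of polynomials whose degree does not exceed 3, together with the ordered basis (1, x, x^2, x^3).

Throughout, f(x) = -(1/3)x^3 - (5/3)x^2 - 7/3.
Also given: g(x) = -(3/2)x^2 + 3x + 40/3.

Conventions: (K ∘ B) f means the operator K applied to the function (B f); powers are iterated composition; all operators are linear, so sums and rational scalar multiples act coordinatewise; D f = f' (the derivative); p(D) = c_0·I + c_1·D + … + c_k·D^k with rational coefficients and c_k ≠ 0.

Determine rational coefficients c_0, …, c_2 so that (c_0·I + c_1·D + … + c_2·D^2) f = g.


p(D) = (3/2)·D − 4·D^2, i.e. c_0 = 0, c_1 = 3/2, c_2 = -4

D^0 f = -(1/3)x^3 - (5/3)x^2 - 7/3
D^1 f = -x^2 - (10/3)x
D^2 f = -2x - 10/3
matching coefficients of g against c_0 f + c_1 Df + … from the top degree down determines the c_i
solution: c_0 = 0, c_1 = 3/2, c_2 = -4


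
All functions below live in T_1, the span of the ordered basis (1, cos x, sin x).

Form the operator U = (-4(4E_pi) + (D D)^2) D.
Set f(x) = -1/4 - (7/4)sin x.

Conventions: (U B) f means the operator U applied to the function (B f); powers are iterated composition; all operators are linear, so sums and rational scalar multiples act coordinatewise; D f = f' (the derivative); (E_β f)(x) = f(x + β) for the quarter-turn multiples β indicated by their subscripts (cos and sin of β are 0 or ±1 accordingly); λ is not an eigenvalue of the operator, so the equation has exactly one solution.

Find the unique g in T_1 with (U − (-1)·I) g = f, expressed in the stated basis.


the image equals g(x) = -1/4 + (119/1160)cos x - (7/1160)sin x

write g with unknown coordinates in the stated basis and equate coefficients in (U − (-1)·I) g = f
solving from the highest basis element down gives g = -1/4 + (119/1160)cos x - (7/1160)sin x
check: U g = -(119/1160)cos x - (2023/1160)sin x
so U g − (-1)·g = -1/4 - (7/4)sin x = f ✓


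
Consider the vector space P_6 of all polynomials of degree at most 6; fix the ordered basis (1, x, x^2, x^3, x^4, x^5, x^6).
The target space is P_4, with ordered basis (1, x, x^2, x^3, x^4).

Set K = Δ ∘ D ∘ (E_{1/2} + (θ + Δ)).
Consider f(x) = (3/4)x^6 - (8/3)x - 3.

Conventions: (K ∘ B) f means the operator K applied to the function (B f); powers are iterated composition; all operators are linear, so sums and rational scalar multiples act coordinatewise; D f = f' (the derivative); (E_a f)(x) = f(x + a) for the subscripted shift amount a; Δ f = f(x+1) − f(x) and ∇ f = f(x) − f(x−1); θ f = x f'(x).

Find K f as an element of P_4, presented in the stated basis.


g(x) = (315/2)x^4 + 450x^3 + (2745/4)x^2 + (1125/2)x + 6273/32

E_{1/2} f = (3/4)x^6 + (9/4)x^5 + (45/16)x^4 + (15/8)x^3 + (45/64)x^2 - (485/192)x - 3319/768
θ f = (9/2)x^6 - (8/3)x
Δ f = (9/2)x^5 + (45/4)x^4 + 15x^3 + (45/4)x^2 + (9/2)x - 23/12
(θ + Δ) f = (9/2)x^6 + (9/2)x^5 + (45/4)x^4 + 15x^3 + (45/4)x^2 + (11/6)x - 23/12
(E_{1/2} + (θ + Δ)) f = (21/4)x^6 + (27/4)x^5 + (225/16)x^4 + (135/8)x^3 + (765/64)x^2 - (133/192)x - 1597/256
D (E_{1/2} + (θ + Δ)) f = (63/2)x^5 + (135/4)x^4 + (225/4)x^3 + (405/8)x^2 + (765/32)x - 133/192
Δ D (E_{1/2} + (θ + Δ)) f = (315/2)x^4 + 450x^3 + (2745/4)x^2 + (1125/2)x + 6273/32


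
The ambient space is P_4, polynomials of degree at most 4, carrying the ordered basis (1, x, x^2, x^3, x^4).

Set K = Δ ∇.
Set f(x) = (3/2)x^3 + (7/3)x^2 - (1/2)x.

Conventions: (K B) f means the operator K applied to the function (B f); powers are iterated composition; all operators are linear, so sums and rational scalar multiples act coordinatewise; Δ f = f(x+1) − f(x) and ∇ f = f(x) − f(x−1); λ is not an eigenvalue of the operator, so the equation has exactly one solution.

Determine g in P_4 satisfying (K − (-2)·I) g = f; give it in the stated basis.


write g with unknown coordinates in the stated basis and equate coefficients in (K − (-2)·I) g = f
solving from the highest basis element down gives g = (3/4)x^3 + (7/6)x^2 - (5/2)x - 7/6
check: K g = (9/2)x + 7/3
so K g − (-2)·g = (3/2)x^3 + (7/3)x^2 - (1/2)x = f ✓

the image equals g(x) = (3/4)x^3 + (7/6)x^2 - (5/2)x - 7/6


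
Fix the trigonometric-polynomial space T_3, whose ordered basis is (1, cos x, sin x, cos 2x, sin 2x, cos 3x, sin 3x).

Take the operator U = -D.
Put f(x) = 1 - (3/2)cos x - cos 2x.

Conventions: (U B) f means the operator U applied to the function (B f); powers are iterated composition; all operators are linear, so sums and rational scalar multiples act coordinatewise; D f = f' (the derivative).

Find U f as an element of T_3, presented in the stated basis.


D f = (3/2)sin x + 2sin 2x
(-D) f = -(3/2)sin x - 2sin 2x

the result is g(x) = -(3/2)sin x - 2sin 2x


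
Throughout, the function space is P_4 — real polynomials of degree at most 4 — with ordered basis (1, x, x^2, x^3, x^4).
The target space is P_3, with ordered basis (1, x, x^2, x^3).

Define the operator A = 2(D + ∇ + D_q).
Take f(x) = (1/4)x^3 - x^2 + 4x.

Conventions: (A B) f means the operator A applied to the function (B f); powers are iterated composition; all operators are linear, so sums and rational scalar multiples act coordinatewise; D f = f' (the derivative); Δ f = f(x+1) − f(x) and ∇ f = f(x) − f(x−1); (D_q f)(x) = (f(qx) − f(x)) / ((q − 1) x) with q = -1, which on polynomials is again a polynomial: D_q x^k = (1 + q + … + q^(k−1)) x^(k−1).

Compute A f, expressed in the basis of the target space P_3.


the result is g(x) = (7/2)x^2 - (19/2)x + 53/2

D f = (3/4)x^2 - 2x + 4
∇ f = (3/4)x^2 - (11/4)x + 21/4
D_q f = (1/4)x^2 + 4
(D + ∇ + D_q) f = (7/4)x^2 - (19/4)x + 53/4
(2(D + ∇ + D_q)) f = (7/2)x^2 - (19/2)x + 53/2


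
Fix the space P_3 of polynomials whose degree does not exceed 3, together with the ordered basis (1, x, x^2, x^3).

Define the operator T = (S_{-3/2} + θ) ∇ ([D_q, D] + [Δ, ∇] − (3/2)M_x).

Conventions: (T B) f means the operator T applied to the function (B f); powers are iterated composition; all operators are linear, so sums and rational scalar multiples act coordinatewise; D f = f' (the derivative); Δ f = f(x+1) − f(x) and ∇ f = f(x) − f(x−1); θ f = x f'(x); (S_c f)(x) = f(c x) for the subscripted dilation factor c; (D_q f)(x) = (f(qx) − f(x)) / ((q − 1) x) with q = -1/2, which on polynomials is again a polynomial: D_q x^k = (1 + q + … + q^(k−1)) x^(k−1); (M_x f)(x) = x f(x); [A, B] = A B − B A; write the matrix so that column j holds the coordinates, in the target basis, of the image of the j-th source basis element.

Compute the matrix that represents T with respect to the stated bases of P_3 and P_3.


the matrix is [[-3/2, 3/2, -3/2, 3/2]; [0, 3/2, -9/4, 3]; [0, 0, -153/8, 153/4]; [0, 0, 0, 9/4]] (rows listed top to bottom)

image of 1: -3/2
image of x: (3/2)x + 3/2
image of x^2: -(153/8)x^2 - (9/4)x - 3/2
image of x^3: (9/4)x^3 + (153/4)x^2 + 3x + 3/2
each image's coordinates form column j of the matrix


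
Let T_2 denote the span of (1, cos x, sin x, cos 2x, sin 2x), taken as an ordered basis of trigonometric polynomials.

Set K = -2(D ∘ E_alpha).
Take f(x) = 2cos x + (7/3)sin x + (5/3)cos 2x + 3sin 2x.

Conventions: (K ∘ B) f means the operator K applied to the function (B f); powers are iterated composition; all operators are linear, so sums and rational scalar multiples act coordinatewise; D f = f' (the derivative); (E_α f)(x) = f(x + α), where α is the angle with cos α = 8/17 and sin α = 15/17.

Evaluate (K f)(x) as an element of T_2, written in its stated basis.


the result is g(x) = (4/3)cos x + 6sin x + (3532/289)cos 2x + (5420/867)sin 2x

E_alpha f = 3cos x - (2/3)sin x + (1355/867)cos 2x - (883/289)sin 2x
D E_alpha f = -(2/3)cos x - 3sin x - (1766/289)cos 2x - (2710/867)sin 2x
(-2(D ∘ E_alpha)) f = (4/3)cos x + 6sin x + (3532/289)cos 2x + (5420/867)sin 2x


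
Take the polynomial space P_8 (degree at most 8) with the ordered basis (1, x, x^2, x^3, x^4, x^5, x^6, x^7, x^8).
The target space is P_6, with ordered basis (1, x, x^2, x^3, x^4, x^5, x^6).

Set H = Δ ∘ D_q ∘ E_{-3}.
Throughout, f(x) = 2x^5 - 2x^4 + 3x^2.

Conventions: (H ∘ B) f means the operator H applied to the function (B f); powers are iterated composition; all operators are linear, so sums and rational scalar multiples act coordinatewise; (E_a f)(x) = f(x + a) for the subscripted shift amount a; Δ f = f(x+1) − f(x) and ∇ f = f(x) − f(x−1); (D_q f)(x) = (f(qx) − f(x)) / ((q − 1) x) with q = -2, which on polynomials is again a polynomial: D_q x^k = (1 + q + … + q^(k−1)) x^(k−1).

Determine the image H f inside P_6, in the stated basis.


g(x) = 88x^3 + 612x^2 + 1792x + 1439

E_{-3} f = 2x^5 - 32x^4 + 204x^3 - 645x^2 + 1008x - 621
D_q E_{-3} f = 22x^4 + 160x^3 + 612x^2 + 645x + 1008
Δ D_q E_{-3} f = 88x^3 + 612x^2 + 1792x + 1439


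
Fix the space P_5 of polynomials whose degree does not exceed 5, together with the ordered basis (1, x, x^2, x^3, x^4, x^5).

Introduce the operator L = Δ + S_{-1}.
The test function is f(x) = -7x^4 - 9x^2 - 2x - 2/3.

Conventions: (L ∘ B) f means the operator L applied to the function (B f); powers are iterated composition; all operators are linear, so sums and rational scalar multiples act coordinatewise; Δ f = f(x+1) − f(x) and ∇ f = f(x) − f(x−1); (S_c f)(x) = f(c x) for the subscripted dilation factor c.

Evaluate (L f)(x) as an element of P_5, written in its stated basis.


Δ f = -28x^3 - 42x^2 - 46x - 18
S_{-1} f = -7x^4 - 9x^2 + 2x - 2/3
(Δ + S_{-1}) f = -7x^4 - 28x^3 - 51x^2 - 44x - 56/3

the result is g(x) = -7x^4 - 28x^3 - 51x^2 - 44x - 56/3


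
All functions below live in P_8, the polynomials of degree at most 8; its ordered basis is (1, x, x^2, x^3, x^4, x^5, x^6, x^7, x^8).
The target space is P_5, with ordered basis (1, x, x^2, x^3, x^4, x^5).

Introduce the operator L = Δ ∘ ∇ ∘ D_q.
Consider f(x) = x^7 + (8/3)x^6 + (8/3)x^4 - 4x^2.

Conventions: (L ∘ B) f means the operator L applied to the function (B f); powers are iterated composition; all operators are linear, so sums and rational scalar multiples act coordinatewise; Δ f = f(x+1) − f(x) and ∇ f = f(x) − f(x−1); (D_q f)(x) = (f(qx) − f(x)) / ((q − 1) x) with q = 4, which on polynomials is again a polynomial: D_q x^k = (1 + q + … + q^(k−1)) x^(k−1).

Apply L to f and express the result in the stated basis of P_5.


D_q f = 5461x^6 + 3640x^5 + (680/3)x^3 - 20x
∇ D_q f = 32766x^5 - 63715x^4 + 72820x^3 - 44835x^2 + 13886x - 4843/3
Δ ∇ D_q f = 163830x^4 + 72800x^3 + 163830x^2 + 37760x + 10922

the result is g(x) = 163830x^4 + 72800x^3 + 163830x^2 + 37760x + 10922


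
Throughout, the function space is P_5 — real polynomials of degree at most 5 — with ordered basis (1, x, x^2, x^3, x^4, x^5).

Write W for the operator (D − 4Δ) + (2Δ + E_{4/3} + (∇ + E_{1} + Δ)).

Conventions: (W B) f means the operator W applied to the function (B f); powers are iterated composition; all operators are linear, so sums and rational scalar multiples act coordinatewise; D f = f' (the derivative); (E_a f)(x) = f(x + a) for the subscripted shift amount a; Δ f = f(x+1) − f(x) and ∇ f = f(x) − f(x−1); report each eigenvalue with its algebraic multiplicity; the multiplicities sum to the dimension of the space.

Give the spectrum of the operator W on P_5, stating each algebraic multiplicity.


image of 1: 2
image of x: 2x + 10/3
image of x^2: 2x^2 + (20/3)x + 7/9
image of x^3: 2x^3 + 10x^2 + (7/3)x + 91/27
image of x^4: 2x^4 + (40/3)x^3 + (14/3)x^2 + (364/27)x + 175/81
image of x^5: 2x^5 + (50/3)x^4 + (70/9)x^3 + (910/27)x^2 + (875/81)x + 1267/243
the matrix is upper triangular; its diagonal is (2, 2, 2, 2, 2, 2)
for a triangular matrix the eigenvalues are the diagonal entries, with algebraic multiplicity their repetition count

λ = 2 (multiplicity 6)


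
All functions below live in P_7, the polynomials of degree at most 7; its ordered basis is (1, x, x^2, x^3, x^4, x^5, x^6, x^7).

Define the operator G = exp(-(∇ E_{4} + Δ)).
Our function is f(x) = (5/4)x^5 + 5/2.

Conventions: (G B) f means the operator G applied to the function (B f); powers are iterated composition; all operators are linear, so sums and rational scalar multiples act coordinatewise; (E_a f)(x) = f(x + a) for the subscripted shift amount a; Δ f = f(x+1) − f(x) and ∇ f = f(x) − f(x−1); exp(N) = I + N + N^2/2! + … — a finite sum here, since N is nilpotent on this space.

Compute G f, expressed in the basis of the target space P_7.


order-1 term: -(25/2)x^4 - 100x^3 - 475x^2 - 1100x - 1955/2
order-2 term: 50x^3 + 600x^2 + 3100x + 6000
order-3 term: -100x^2 - 1200x - 4300
order-4 term: 100x + 800
order-5 term: -40
the series for exp(-(∇ E_{4} + Δ)) f terminates at order 5
exp(-(∇ E_{4} + Δ)) f = (5/4)x^5 - (25/2)x^4 - 50x^3 + 25x^2 + 900x + 1485

g(x) = (5/4)x^5 - (25/2)x^4 - 50x^3 + 25x^2 + 900x + 1485


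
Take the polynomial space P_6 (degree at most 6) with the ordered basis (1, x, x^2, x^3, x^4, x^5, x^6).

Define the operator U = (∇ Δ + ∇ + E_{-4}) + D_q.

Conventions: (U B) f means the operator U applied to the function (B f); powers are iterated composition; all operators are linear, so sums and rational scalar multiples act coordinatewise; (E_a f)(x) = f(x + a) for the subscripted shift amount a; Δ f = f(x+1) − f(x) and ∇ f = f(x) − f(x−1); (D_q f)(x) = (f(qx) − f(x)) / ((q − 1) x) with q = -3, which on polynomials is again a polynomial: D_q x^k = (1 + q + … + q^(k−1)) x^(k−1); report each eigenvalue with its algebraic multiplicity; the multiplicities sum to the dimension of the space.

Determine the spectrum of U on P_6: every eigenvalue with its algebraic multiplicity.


image of 1: 1
image of x: x - 2
image of x^2: x^2 - 8x + 17
image of x^3: x^3 - 2x^2 + 51x - 63
image of x^4: x^4 - 32x^3 + 102x^2 - 252x + 257
image of x^5: x^5 + 46x^4 + 170x^3 - 630x^2 + 1285x - 1023
image of x^6: x^6 - 200x^5 + 255x^4 - 1260x^3 + 3855x^2 - 6138x + 4097
the matrix is upper triangular; its diagonal is (1, 1, 1, 1, 1, 1, 1)
for a triangular matrix the eigenvalues are the diagonal entries, with algebraic multiplicity their repetition count

λ = 1 (multiplicity 7)


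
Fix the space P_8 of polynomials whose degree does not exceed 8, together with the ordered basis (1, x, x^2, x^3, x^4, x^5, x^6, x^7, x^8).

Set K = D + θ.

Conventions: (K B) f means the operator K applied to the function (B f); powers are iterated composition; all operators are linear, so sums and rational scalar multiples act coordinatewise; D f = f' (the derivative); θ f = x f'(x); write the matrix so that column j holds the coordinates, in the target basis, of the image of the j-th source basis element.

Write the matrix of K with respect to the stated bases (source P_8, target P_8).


image of 1: 0
image of x: x + 1
image of x^2: 2x^2 + 2x
image of x^3: 3x^3 + 3x^2
image of x^4: 4x^4 + 4x^3
image of x^5: 5x^5 + 5x^4
image of x^6: 6x^6 + 6x^5
image of x^7: 7x^7 + 7x^6
image of x^8: 8x^8 + 8x^7
each image's coordinates form column j of the matrix

the matrix is [[0, 1, 0, 0, 0, 0, 0, 0, 0]; [0, 1, 2, 0, 0, 0, 0, 0, 0]; [0, 0, 2, 3, 0, 0, 0, 0, 0]; [0, 0, 0, 3, 4, 0, 0, 0, 0]; [0, 0, 0, 0, 4, 5, 0, 0, 0]; [0, 0, 0, 0, 0, 5, 6, 0, 0]; [0, 0, 0, 0, 0, 0, 6, 7, 0]; [0, 0, 0, 0, 0, 0, 0, 7, 8]; [0, 0, 0, 0, 0, 0, 0, 0, 8]] (rows listed top to bottom)


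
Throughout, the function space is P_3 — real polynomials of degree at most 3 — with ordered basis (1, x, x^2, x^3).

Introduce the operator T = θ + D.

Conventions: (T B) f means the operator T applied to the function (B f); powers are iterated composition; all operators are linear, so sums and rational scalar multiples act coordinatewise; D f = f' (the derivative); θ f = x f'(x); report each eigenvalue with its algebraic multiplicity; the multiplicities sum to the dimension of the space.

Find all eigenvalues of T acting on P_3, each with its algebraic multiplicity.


λ = 0 (multiplicity 1), λ = 1 (multiplicity 1), λ = 2 (multiplicity 1), λ = 3 (multiplicity 1)

image of 1: 0
image of x: x + 1
image of x^2: 2x^2 + 2x
image of x^3: 3x^3 + 3x^2
the matrix is upper triangular; its diagonal is (0, 1, 2, 3)
for a triangular matrix the eigenvalues are the diagonal entries, with algebraic multiplicity their repetition count


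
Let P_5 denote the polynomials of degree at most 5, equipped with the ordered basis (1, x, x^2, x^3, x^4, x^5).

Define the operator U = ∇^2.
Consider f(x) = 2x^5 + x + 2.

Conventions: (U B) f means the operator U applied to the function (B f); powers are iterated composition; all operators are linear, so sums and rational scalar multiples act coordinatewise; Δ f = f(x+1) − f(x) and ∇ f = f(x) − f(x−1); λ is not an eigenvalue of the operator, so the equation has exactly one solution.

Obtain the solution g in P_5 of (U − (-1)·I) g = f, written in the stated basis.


write g with unknown coordinates in the stated basis and equate coefficients in (U − (-1)·I) g = f
solving from the highest basis element down gives g = 2x^5 - 40x^3 + 120x^2 + 101x - 418
check: U g = 40x^3 - 120x^2 - 100x + 420
so U g − (-1)·g = 2x^5 + x + 2 = f ✓

the result is g(x) = 2x^5 - 40x^3 + 120x^2 + 101x - 418


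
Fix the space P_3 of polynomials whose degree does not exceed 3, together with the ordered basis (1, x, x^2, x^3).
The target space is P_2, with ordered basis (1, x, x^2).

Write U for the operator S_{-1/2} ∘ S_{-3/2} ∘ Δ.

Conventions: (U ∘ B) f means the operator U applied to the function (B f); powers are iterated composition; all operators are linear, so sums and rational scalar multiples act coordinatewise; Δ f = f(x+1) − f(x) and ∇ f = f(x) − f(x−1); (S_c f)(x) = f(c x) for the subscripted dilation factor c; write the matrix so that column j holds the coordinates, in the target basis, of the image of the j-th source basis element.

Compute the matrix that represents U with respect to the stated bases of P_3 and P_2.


the matrix is [[0, 1, 1, 1]; [0, 0, 3/2, 9/4]; [0, 0, 0, 27/16]] (rows listed top to bottom)

image of 1: 0
image of x: 1
image of x^2: (3/2)x + 1
image of x^3: (27/16)x^2 + (9/4)x + 1
each image's coordinates form column j of the matrix
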